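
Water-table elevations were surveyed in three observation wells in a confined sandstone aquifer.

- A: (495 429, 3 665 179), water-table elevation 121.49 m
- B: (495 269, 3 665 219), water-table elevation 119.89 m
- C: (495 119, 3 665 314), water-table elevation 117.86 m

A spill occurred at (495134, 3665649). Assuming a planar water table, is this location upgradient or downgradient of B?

Differences from A: to B (Δx, Δy, Δh) = (-160, 40, -1.60); to C = (-310, 135, -3.63).
Determinant of the coordinate differences = (-160)·135 − (-310)·40 = -9200.
∂h/∂x = [(-1.60)·135 − (-3.63)·40] / -9200 = +0.007696
∂h/∂y = [(-160)·(-3.63) − (-310)·(-1.60)] / -9200 = -0.009217
Head at (495134, 3665649) = 121.49 + (+0.007696)·(-295) + (-0.009217)·(470) = 114.89 m.
That is lower than the 119.89 m at B, so the point is downgradient.

downgradient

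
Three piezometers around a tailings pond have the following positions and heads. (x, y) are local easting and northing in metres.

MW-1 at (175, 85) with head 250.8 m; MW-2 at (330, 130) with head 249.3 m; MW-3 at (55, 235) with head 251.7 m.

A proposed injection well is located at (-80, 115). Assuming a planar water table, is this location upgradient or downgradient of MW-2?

upgradient

With h = a·x + b·y + c and MW-1 as origin, the differences give:
  155·a + 45·b = -1.5
  (-120)·a + 150·b = +0.9
Eliminate b (×150 and ×45, subtract): 28650·a = -265.50 → a = ∂h/∂x = -0.009267
Back-substitute: b = ∂h/∂y = -0.001414.
Head at (-80, 115) = 250.8 + (-0.009267)·(-255) + (-0.001414)·(30) = 253.12 m.
That is higher than the 249.3 m at MW-2, so the point is upgradient.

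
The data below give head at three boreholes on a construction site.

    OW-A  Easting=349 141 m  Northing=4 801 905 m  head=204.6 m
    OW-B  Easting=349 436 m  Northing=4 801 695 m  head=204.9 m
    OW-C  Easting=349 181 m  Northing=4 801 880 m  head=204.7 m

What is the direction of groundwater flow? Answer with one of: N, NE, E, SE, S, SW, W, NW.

Differences from OW-A: to OW-B (Δx, Δy, Δh) = (295, -210, +0.3); to OW-C = (40, -25, +0.1).
Solve a·Δx + b·Δy = Δh: det = 295·(-25) − 40·(-210) = 1025.
∂h/∂x = [(+0.3)·(-25) − (+0.1)·(-210)] / 1025 = +0.01317
∂h/∂y = [295·(+0.1) − 40·(+0.3)] / 1025 = +0.01707
Flow = −∇h = (-0.01317 east, -0.01707 north), which points southwest.

SW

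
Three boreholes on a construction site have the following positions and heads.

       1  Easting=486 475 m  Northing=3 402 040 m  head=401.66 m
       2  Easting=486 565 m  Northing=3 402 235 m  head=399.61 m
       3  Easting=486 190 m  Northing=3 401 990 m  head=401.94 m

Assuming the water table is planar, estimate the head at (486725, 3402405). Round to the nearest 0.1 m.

397.9 m

Differences from 1: to 2 (Δx, Δy, Δh) = (90, 195, -2.05); to 3 = (-285, -50, +0.28).
Solve a·Δx + b·Δy = Δh: det = 90·(-50) − (-285)·195 = 51075.
∂h/∂x = [(-2.05)·(-50) − (+0.28)·195] / 51075 = +0.0009378
∂h/∂y = [90·(+0.28) − (-285)·(-2.05)] / 51075 = -0.01095
h(486725, 3402405) = 401.66 + (+0.0009378)·(250) + (-0.01095)·(365) = 401.66 +0.234 -3.995 = 397.899 m.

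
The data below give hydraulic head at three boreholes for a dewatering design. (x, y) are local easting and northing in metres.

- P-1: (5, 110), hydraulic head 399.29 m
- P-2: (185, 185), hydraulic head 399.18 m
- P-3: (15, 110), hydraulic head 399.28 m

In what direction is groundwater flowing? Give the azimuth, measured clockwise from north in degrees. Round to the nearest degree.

133°

Taking P-1 as reference: P-2−P-1 = (180, 75, -0.11); P-3−P-1 = (10, 0, -0.01).
Solve a·Δx + b·Δy = Δh: det = 180·0 − 10·75 = -750.
∂h/∂x = [(-0.11)·0 − (-0.01)·75] / -750 = -0.001000
∂h/∂y = [180·(-0.01) − 10·(-0.11)] / -750 = +0.0009333
Flow direction (−∇h) has components (+0.001000 E, -0.0009333 N).
Azimuth = atan2(E, N) = atan2(+0.001000, -0.0009333) = 133.0° ≈ 133°.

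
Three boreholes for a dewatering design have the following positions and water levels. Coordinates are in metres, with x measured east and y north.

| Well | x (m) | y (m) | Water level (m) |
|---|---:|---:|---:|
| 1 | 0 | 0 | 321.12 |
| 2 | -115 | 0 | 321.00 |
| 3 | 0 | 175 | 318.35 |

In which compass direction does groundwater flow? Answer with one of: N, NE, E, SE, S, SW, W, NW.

N

∂h/∂x = (321.00 − 321.12) / (-115 − 0) = +0.001043
∂h/∂y = (318.35 − 321.12) / (175 − 0) = -0.01583
Flow = −∇h = (-0.001043 east, +0.01583 north), which points north.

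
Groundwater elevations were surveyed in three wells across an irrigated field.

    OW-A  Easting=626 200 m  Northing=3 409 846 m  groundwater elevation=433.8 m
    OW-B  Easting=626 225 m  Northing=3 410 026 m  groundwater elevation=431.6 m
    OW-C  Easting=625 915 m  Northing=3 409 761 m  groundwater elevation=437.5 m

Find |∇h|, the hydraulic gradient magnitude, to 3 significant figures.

Differences from OW-A: to OW-B (Δx, Δy, Δh) = (25, 180, -2.2); to OW-C = (-285, -85, +3.7).
Determinant of the coordinate differences = 25·(-85) − (-285)·180 = 49175.
∂h/∂x = [(-2.2)·(-85) − (+3.7)·180] / 49175 = -0.009741
∂h/∂y = [25·(+3.7) − (-285)·(-2.2)] / 49175 = -0.01087
|∇h| = √(-0.009741² + -0.01087²) = 0.0146

0.0146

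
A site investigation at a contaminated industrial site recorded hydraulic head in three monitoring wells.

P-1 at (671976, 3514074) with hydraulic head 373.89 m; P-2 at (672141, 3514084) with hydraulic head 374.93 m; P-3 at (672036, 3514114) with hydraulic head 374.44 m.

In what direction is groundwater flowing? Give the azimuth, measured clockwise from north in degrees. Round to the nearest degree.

232°

With h = a·x + b·y + c and P-1 as origin, the differences give:
  165·a + 10·b = +1.04
  60·a + 40·b = +0.55
Eliminate b (×40 and ×10, subtract): 6000·a = 36.100 → a = ∂h/∂x = +0.006017
Back-substitute: b = ∂h/∂y = +0.004725.
Flow direction (−∇h) has components (-0.006017 E, -0.004725 N).
Azimuth = atan2(E, N) = atan2(-0.006017, -0.004725) = 231.9° ≈ 232°.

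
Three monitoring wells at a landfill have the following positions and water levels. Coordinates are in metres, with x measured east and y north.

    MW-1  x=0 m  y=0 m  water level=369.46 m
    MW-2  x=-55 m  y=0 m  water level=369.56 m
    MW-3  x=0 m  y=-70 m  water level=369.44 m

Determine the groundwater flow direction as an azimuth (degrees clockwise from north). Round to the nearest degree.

∂h/∂x = (369.56 − 369.46) / (-55 − 0) = -0.001818
∂h/∂y = (369.44 − 369.46) / (-70 − 0) = +0.0002857
Flow direction (−∇h) has components (+0.001818 E, -0.0002857 N).
Azimuth = atan2(E, N) = atan2(+0.001818, -0.0002857) = 98.9° ≈ 099°.

099°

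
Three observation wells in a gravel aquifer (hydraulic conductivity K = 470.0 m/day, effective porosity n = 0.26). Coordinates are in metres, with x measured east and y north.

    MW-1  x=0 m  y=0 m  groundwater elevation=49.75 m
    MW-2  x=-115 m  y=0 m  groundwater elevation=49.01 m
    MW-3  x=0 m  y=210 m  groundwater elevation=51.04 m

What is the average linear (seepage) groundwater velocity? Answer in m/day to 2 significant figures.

∂h/∂x = (49.01 − 49.75) / (-115 − 0) = +0.006435
∂h/∂y = (51.04 − 49.75) / (210 − 0) = +0.006143
|∇h| = √(0.006435² + 0.006143²) = 0.008896
Seepage velocity v = K·i/n = 470.0 × 0.008896 / 0.26 = 16.08 m/day.

16 m/day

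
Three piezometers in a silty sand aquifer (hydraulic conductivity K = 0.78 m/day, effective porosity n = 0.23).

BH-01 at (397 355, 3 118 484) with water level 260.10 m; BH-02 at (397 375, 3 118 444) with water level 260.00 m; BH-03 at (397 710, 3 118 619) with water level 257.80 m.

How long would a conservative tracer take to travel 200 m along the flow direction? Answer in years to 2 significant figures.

With h = a·x + b·y + c and BH-01 as origin, the differences give:
  20·a + (-40)·b = -0.10
  355·a + 135·b = -2.30
Eliminate b (×135 and ×(-40), subtract): 16900·a = -105.500 → a = ∂h/∂x = -0.006243
Back-substitute: b = ∂h/∂y = -0.0006213.
|∇h| = √(-0.006243² + -0.0006213²) = 0.006274
Seepage velocity v = K·i/n = 0.78 × 0.006274 / 0.23 = 0.02128 m/day.
t = 200 / 0.02128 = 9398 days = 25.7 years.

26 years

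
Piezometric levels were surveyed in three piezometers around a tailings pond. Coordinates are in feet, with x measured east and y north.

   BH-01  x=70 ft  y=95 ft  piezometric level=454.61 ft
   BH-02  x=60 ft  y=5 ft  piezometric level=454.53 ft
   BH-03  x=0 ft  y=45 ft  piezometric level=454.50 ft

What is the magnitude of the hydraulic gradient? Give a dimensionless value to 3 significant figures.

Taking BH-01 as reference: BH-02−BH-01 = (-10, -90, -0.08); BH-03−BH-01 = (-70, -50, -0.11).
Solve a·Δx + b·Δy = Δh: det = (-10)·(-50) − (-70)·(-90) = -5800.
∂h/∂x = [(-0.08)·(-50) − (-0.11)·(-90)] / -5800 = +0.001017
∂h/∂y = [(-10)·(-0.11) − (-70)·(-0.08)] / -5800 = +0.0007759
|∇h| = √(0.001017² + 0.0007759²) = 0.001279

0.00128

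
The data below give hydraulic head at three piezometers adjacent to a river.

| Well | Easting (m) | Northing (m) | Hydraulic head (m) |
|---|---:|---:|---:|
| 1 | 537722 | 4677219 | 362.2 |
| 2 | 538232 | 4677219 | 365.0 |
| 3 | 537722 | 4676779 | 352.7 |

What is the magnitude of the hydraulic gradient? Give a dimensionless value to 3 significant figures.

∂h/∂x = (365.0 − 362.2) / (538232 − 537722) = +0.005490
∂h/∂y = (352.7 − 362.2) / (4676779 − 4677219) = +0.02159
|∇h| = √(0.005490² + 0.02159²) = 0.02228

0.0223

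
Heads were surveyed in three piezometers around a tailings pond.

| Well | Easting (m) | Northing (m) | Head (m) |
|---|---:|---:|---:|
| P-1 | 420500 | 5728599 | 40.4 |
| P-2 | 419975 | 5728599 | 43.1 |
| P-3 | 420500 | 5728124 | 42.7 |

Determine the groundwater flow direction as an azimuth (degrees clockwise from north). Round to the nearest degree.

047°

∂h/∂x = (43.1 − 40.4) / (419975 − 420500) = -0.005143
∂h/∂y = (42.7 − 40.4) / (5728124 − 5728599) = -0.004842
Flow direction (−∇h) has components (+0.005143 E, +0.004842 N).
Azimuth = atan2(E, N) = atan2(+0.005143, +0.004842) = 46.7° ≈ 047°.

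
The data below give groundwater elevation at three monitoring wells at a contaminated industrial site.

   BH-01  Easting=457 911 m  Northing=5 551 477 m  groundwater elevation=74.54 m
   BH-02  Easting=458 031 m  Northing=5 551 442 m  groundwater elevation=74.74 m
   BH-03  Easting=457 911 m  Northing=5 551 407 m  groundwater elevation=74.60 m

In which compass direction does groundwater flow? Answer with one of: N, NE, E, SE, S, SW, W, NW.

With h = a·x + b·y + c and BH-01 as origin, the differences give:
  120·a + (-35)·b = +0.20
  0·a + (-70)·b = +0.06
Eliminate b (×(-70) and ×(-35), subtract): -8400·a = -11.900 → a = ∂h/∂x = +0.001417
Back-substitute: b = ∂h/∂y = -0.0008571.
Flow = −∇h = (-0.001417 east, +0.0008571 north), which points northwest.

NW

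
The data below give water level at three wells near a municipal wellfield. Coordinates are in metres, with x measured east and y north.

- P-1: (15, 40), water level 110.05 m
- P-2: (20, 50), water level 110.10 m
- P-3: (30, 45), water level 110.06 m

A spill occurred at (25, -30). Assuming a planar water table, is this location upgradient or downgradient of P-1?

downgradient

Taking P-1 as reference: P-2−P-1 = (5, 10, +0.05); P-3−P-1 = (15, 5, +0.01).
Solve a·Δx + b·Δy = Δh: det = 5·5 − 15·10 = -125.
∂h/∂x = [(+0.05)·5 − (+0.01)·10] / -125 = -0.001200
∂h/∂y = [5·(+0.01) − 15·(+0.05)] / -125 = +0.005600
Head at (25, -30) = 110.05 + (-0.001200)·(10) + (+0.005600)·(-70) = 109.65 m.
That is lower than the 110.05 m at P-1, so the point is downgradient.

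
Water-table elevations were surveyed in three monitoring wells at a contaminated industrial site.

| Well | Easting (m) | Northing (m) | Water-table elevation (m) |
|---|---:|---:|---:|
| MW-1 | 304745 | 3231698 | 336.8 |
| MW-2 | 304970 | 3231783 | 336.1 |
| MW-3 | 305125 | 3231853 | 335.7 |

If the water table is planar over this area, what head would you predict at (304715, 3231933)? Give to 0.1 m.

Taking MW-1 as reference: MW-2−MW-1 = (225, 85, -0.7); MW-3−MW-1 = (380, 155, -1.1).
Solve a·Δx + b·Δy = Δh: det = 225·155 − 380·85 = 2575.
∂h/∂x = [(-0.7)·155 − (-1.1)·85] / 2575 = -0.005825
∂h/∂y = [225·(-1.1) − 380·(-0.7)] / 2575 = +0.007184
h(304715, 3231933) = 336.8 + (-0.005825)·(-30) + (+0.007184)·(235) = 336.8 +0.175 +1.688 = 338.663 m.

338.7 m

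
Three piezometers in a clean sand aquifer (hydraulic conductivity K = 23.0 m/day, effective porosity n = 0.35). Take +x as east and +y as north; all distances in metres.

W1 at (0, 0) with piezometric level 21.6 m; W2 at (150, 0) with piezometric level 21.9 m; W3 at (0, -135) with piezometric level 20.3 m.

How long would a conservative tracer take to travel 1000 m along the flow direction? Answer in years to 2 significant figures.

4.2 years

∂h/∂x = (21.9 − 21.6) / (150 − 0) = +0.002000
∂h/∂y = (20.3 − 21.6) / (-135 − 0) = +0.009630
|∇h| = √(0.002000² + 0.009630²) = 0.009835
Seepage velocity v = K·i/n = 23.0 × 0.009835 / 0.35 = 0.6463 m/day.
t = 1000 / 0.6463 = 1547 days = 4.24 years.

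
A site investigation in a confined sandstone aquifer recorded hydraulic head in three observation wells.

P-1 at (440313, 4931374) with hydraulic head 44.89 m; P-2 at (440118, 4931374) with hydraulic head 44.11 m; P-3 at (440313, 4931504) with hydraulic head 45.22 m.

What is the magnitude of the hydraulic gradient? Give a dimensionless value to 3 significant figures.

∂h/∂x = (44.11 − 44.89) / (440118 − 440313) = +0.004000
∂h/∂y = (45.22 − 44.89) / (4931504 − 4931374) = +0.002538
|∇h| = √(0.004000² + 0.002538²) = 0.004737

0.00474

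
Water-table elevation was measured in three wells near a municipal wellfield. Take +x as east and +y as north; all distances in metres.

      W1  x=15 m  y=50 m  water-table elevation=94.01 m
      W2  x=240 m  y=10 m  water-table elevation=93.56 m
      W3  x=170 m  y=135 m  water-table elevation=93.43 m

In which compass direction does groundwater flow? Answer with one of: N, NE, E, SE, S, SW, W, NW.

Taking W1 as reference: W2−W1 = (225, -40, -0.45); W3−W1 = (155, 85, -0.58).
Solve a·Δx + b·Δy = Δh: det = 225·85 − 155·(-40) = 25325.
∂h/∂x = [(-0.45)·85 − (-0.58)·(-40)] / 25325 = -0.002426
∂h/∂y = [225·(-0.58) − 155·(-0.45)] / 25325 = -0.002399
Flow = −∇h = (+0.002426 east, +0.002399 north), which points northeast.

NE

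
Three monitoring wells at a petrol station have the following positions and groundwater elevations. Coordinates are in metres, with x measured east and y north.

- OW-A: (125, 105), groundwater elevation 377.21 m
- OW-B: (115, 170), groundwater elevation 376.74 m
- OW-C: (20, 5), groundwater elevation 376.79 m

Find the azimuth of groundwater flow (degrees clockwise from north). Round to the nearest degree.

301°

Three-point gradient (reference OW-A): Δ to OW-B = (-10, 65, -0.47), Δ to OW-C = (-105, -100, -0.42).
∂h/∂x = +0.009495, ∂h/∂y = -0.005770 (det = 7825).
Flow direction (−∇h) has components (-0.009495 E, +0.005770 N).
Azimuth = atan2(E, N) = atan2(-0.009495, +0.005770) = 301.3° ≈ 301°.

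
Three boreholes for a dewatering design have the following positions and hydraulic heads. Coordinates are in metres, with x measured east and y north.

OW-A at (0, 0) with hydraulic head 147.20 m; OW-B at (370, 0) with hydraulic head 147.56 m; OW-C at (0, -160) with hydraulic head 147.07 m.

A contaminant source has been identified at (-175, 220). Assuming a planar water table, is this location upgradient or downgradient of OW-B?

∂h/∂x = (147.56 − 147.20) / (370 − 0) = +0.0009730
∂h/∂y = (147.07 − 147.20) / (-160 − 0) = +0.0008125
Head at (-175, 220) = 147.20 + (+0.0009730)·(-175) + (+0.0008125)·(220) = 147.21 m.
That is lower than the 147.56 m at OW-B, so the point is downgradient.

downgradient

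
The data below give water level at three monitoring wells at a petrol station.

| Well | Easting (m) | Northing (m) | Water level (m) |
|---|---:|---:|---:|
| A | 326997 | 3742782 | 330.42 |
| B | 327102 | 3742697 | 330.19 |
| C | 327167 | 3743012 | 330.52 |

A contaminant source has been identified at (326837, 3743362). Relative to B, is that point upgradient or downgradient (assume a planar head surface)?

Taking A as reference: B−A = (105, -85, -0.23); C−A = (170, 230, +0.10).
Determinant of the coordinate differences = 105·230 − 170·(-85) = 38600.
∂h/∂x = [(-0.23)·230 − (+0.10)·(-85)] / 38600 = -0.001150
∂h/∂y = [105·(+0.10) − 170·(-0.23)] / 38600 = +0.001285
Head at (326837, 3743362) = 330.42 + (-0.001150)·(-160) + (+0.001285)·(580) = 331.35 m.
That is higher than the 330.19 m at B, so the point is upgradient.

upgradient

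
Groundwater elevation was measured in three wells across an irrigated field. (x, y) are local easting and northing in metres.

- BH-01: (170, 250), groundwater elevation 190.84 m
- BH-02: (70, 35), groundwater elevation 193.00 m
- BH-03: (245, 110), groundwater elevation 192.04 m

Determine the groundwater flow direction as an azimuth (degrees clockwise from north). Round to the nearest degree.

009°

Differences from BH-01: to BH-02 (Δx, Δy, Δh) = (-100, -215, +2.16); to BH-03 = (75, -140, +1.20).
Determinant of the coordinate differences = (-100)·(-140) − 75·(-215) = 30125.
∂h/∂x = [(+2.16)·(-140) − (+1.20)·(-215)] / 30125 = -0.001474
∂h/∂y = [(-100)·(+1.20) − 75·(+2.16)] / 30125 = -0.009361
Flow direction (−∇h) has components (+0.001474 E, +0.009361 N).
Azimuth = atan2(E, N) = atan2(+0.001474, +0.009361) = 8.9° ≈ 009°.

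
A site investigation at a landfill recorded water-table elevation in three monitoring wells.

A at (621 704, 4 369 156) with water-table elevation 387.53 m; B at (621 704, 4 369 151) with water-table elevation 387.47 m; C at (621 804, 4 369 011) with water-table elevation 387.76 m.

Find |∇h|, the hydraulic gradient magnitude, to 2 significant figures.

0.023

With h = a·x + b·y + c and A as origin, the differences give:
  0·a + (-5)·b = -0.06
  100·a + (-145)·b = +0.23
Eliminate b (×(-145) and ×(-5), subtract): 500·a = 9.850 → a = ∂h/∂x = +0.01970
Back-substitute: b = ∂h/∂y = +0.01200.
|∇h| = √(0.01970² + 0.01200²) = 0.02307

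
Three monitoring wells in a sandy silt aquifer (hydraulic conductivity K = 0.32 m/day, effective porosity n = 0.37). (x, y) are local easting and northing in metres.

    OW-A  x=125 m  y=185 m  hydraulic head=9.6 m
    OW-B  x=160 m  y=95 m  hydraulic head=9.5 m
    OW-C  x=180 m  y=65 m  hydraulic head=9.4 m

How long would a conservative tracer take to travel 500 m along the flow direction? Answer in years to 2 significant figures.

190 years

With h = a·x + b·y + c and OW-A as origin, the differences give:
  35·a + (-90)·b = -0.1
  55·a + (-120)·b = -0.2
Eliminate b (×(-120) and ×(-90), subtract): 750·a = -6.00 → a = ∂h/∂x = -0.008000
Back-substitute: b = ∂h/∂y = -0.002000.
|∇h| = √(-0.008000² + -0.002000²) = 0.008246
Seepage velocity v = K·i/n = 0.32 × 0.008246 / 0.37 = 0.007132 m/day.
t = 500 / 0.007132 = 7.011e+04 days = 192 years.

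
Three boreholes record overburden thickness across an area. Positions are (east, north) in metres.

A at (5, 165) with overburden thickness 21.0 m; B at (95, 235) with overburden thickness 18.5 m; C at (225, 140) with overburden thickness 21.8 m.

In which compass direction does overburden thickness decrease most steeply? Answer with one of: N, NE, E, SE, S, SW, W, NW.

Differences from A: to B (Δx, Δy, Δh) = (90, 70, -2.5); to C = (220, -25, +0.8).
Determinant of the coordinate differences = 90·(-25) − 220·70 = -17650.
∂d/∂x = [(-2.5)·(-25) − (+0.8)·70] / -17650 = -0.0003683
∂d/∂y = [90·(+0.8) − 220·(-2.5)] / -17650 = -0.03524
Steepest decrease is along −∇f = (+0.0003683 E, +0.03524 N) → north.

N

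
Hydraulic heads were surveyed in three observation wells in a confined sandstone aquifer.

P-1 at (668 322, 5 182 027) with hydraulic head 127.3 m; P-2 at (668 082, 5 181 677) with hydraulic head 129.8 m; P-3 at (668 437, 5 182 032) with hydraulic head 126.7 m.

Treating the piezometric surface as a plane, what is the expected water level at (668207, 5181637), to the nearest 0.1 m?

129.3 m

Taking P-1 as reference: P-2−P-1 = (-240, -350, +2.5); P-3−P-1 = (115, 5, -0.6).
Solve a·Δx + b·Δy = Δh: det = (-240)·5 − 115·(-350) = 39050.
∂h/∂x = [(+2.5)·5 − (-0.6)·(-350)] / 39050 = -0.005058
∂h/∂y = [(-240)·(-0.6) − 115·(+2.5)] / 39050 = -0.003675
h(668207, 5181637) = 127.3 + (-0.005058)·(-115) + (-0.003675)·(-390) = 127.3 +0.582 +1.433 = 129.315 m.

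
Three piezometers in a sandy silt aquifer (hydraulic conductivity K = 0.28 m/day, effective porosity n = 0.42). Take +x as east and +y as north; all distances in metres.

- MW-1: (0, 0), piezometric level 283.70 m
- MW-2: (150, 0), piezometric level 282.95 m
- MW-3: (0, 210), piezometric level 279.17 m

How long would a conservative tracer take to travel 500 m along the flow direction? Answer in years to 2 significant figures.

∂h/∂x = (282.95 − 283.70) / (150 − 0) = -0.005000
∂h/∂y = (279.17 − 283.70) / (210 − 0) = -0.02157
|∇h| = √(-0.005000² + -0.02157²) = 0.02214
Seepage velocity v = K·i/n = 0.28 × 0.02214 / 0.42 = 0.01476 m/day.
t = 500 / 0.01476 = 3.388e+04 days = 92.8 years.

93 years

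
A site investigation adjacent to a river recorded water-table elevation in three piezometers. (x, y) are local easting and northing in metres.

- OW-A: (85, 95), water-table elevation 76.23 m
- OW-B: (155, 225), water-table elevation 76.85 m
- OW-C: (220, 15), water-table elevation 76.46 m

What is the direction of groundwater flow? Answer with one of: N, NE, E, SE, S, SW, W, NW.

SW

With h = a·x + b·y + c and OW-A as origin, the differences give:
  70·a + 130·b = +0.62
  135·a + (-80)·b = +0.23
Eliminate b (×(-80) and ×130, subtract): -23150·a = -79.500 → a = ∂h/∂x = +0.003434
Back-substitute: b = ∂h/∂y = +0.002920.
Flow = −∇h = (-0.003434 east, -0.002920 north), which points southwest.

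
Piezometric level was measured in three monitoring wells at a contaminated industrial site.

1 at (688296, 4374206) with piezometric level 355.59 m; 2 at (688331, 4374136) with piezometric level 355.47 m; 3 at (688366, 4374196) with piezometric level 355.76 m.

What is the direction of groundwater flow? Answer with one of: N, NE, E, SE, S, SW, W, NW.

With h = a·x + b·y + c and 1 as origin, the differences give:
  35·a + (-70)·b = -0.12
  70·a + (-10)·b = +0.17
Eliminate b (×(-10) and ×(-70), subtract): 4550·a = 13.100 → a = ∂h/∂x = +0.002879
Back-substitute: b = ∂h/∂y = +0.003154.
Flow = −∇h = (-0.002879 east, -0.003154 north), which points southwest.

SW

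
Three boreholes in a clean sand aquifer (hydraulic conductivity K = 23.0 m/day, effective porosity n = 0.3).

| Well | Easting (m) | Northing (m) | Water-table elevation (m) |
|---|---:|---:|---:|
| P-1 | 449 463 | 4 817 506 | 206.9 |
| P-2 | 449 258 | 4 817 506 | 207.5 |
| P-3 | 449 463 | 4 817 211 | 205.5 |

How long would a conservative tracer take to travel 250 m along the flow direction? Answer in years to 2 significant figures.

1.6 years

∂h/∂x = (207.5 − 206.9) / (449258 − 449463) = -0.002927
∂h/∂y = (205.5 − 206.9) / (4817211 − 4817506) = +0.004746
|∇h| = √(-0.002927² + 0.004746²) = 0.005576
Seepage velocity v = K·i/n = 23.0 × 0.005576 / 0.3 = 0.4275 m/day.
t = 250 / 0.4275 = 584.8 days = 1.6 years.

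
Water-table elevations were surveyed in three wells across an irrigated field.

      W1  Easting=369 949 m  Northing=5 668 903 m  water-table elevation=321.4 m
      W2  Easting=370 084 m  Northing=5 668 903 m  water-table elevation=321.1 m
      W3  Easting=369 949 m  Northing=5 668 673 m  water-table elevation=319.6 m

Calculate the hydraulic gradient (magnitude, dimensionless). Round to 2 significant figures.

0.0081

∂h/∂x = (321.1 − 321.4) / (370084 − 369949) = -0.002222
∂h/∂y = (319.6 − 321.4) / (5668673 − 5668903) = +0.007826
|∇h| = √(-0.002222² + 0.007826²) = 0.008135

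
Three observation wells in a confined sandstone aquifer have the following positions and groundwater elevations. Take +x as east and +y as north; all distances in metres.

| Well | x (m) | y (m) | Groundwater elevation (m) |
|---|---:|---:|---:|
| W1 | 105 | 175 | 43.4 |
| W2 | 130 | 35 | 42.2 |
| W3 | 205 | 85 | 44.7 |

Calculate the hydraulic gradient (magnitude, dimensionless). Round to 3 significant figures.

With h = a·x + b·y + c and W1 as origin, the differences give:
  25·a + (-140)·b = -1.2
  100·a + (-90)·b = +1.3
Eliminate b (×(-90) and ×(-140), subtract): 11750·a = 290.00 → a = ∂h/∂x = +0.02468
Back-substitute: b = ∂h/∂y = +0.01298.
|∇h| = √(0.02468² + 0.01298²) = 0.02789

0.0279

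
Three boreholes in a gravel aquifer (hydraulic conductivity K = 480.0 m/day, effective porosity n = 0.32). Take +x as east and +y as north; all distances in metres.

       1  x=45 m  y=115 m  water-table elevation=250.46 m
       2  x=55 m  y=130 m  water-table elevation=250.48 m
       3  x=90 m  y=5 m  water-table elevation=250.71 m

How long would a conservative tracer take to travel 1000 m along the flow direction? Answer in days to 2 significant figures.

Differences from 1: to 2 (Δx, Δy, Δh) = (10, 15, +0.02); to 3 = (45, -110, +0.25).
Solve a·Δx + b·Δy = Δh: det = 10·(-110) − 45·15 = -1775.
∂h/∂x = [(+0.02)·(-110) − (+0.25)·15] / -1775 = +0.003352
∂h/∂y = [10·(+0.25) − 45·(+0.02)] / -1775 = -0.0009014
|∇h| = √(0.003352² + -0.0009014²) = 0.003471
Seepage velocity v = K·i/n = 480.0 × 0.003471 / 0.32 = 5.207 m/day.
t = 1000 / 5.207 = 192 days.

190 days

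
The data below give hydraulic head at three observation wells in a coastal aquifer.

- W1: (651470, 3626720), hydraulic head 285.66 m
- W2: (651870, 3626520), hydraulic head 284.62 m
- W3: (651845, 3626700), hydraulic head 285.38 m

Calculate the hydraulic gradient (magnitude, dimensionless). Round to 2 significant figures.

Differences from W1: to W2 (Δx, Δy, Δh) = (400, -200, -1.04); to W3 = (375, -20, -0.28).
Solve a·Δx + b·Δy = Δh: det = 400·(-20) − 375·(-200) = 67000.
∂h/∂x = [(-1.04)·(-20) − (-0.28)·(-200)] / 67000 = -0.0005254
∂h/∂y = [400·(-0.28) − 375·(-1.04)] / 67000 = +0.004149
|∇h| = √(-0.0005254² + 0.004149²) = 0.004182

0.0042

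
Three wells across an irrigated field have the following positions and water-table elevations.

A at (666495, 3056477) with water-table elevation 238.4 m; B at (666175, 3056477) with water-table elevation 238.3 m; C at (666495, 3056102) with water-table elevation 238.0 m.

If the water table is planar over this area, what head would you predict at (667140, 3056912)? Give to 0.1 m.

239.1 m

∂h/∂x = (238.3 − 238.4) / (666175 − 666495) = +0.0003125
∂h/∂y = (238.0 − 238.4) / (3056102 − 3056477) = +0.001067
h(667140, 3056912) = 238.4 + (+0.0003125)·(645) + (+0.001067)·(435) = 238.4 +0.202 +0.464 = 239.066 m.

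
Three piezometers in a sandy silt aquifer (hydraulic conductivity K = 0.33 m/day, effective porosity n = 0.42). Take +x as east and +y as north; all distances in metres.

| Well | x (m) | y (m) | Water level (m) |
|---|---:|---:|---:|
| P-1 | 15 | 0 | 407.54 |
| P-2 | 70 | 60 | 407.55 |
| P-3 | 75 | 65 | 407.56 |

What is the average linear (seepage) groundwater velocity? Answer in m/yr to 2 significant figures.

Taking P-1 as reference: P-2−P-1 = (55, 60, +0.01); P-3−P-1 = (60, 65, +0.02).
Determinant of the coordinate differences = 55·65 − 60·60 = -25.
∂h/∂x = [(+0.01)·65 − (+0.02)·60] / -25 = +0.02200
∂h/∂y = [55·(+0.02) − 60·(+0.01)] / -25 = -0.02000
|∇h| = √(0.02200² + -0.02000²) = 0.02973
Seepage velocity v = K·i/n = 0.33 × 0.02973 / 0.42 = 0.02336 m/day = 8.532 m/yr.

8.5 m/yr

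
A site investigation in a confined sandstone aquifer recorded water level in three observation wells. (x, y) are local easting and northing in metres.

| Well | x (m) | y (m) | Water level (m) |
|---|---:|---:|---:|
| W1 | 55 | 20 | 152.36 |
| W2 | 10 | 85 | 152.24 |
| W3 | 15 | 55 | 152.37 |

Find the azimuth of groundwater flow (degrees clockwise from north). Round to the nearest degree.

043°

Differences from W1: to W2 (Δx, Δy, Δh) = (-45, 65, -0.12); to W3 = (-40, 35, +0.01).
Determinant of the coordinate differences = (-45)·35 − (-40)·65 = 1025.
∂h/∂x = [(-0.12)·35 − (+0.01)·65] / 1025 = -0.004732
∂h/∂y = [(-45)·(+0.01) − (-40)·(-0.12)] / 1025 = -0.005122
Flow direction (−∇h) has components (+0.004732 E, +0.005122 N).
Azimuth = atan2(E, N) = atan2(+0.004732, +0.005122) = 42.7° ≈ 043°.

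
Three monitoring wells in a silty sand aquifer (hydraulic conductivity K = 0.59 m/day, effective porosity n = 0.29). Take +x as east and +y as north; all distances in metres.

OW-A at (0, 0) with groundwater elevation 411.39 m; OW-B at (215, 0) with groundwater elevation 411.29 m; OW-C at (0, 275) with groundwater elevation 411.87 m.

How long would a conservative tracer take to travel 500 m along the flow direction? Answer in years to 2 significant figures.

∂h/∂x = (411.29 − 411.39) / (215 − 0) = -0.0004651
∂h/∂y = (411.87 − 411.39) / (275 − 0) = +0.001745
|∇h| = √(-0.0004651² + 0.001745²) = 0.001806
Seepage velocity v = K·i/n = 0.59 × 0.001806 / 0.29 = 0.003674 m/day.
t = 500 / 0.003674 = 1.361e+05 days = 373 years.

370 years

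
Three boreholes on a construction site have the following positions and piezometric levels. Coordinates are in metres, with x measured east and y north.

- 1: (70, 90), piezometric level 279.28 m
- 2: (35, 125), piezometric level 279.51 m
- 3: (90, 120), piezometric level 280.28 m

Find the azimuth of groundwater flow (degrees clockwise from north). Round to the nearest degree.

215°

Taking 1 as reference: 2−1 = (-35, 35, +0.23); 3−1 = (20, 30, +1.00).
Solve a·Δx + b·Δy = Δh: det = (-35)·30 − 20·35 = -1750.
∂h/∂x = [(+0.23)·30 − (+1.00)·35] / -1750 = +0.01606
∂h/∂y = [(-35)·(+1.00) − 20·(+0.23)] / -1750 = +0.02263
Flow direction (−∇h) has components (-0.01606 E, -0.02263 N).
Azimuth = atan2(E, N) = atan2(-0.01606, -0.02263) = 215.4° ≈ 215°.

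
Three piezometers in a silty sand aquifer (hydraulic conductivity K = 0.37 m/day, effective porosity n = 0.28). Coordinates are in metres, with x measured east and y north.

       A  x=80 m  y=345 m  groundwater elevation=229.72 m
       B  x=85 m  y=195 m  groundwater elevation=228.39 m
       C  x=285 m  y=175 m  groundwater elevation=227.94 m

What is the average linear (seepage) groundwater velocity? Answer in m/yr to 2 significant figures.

4.3 m/yr

Three-point gradient (reference A): Δ to B = (5, -150, -1.33), Δ to C = (205, -170, -1.78).
∂h/∂x = -0.001368, ∂h/∂y = +0.008821 (det = 29900).
|∇h| = √(-0.001368² + 0.008821²) = 0.008926
Seepage velocity v = K·i/n = 0.37 × 0.008926 / 0.28 = 0.0118 m/day = 4.31 m/yr.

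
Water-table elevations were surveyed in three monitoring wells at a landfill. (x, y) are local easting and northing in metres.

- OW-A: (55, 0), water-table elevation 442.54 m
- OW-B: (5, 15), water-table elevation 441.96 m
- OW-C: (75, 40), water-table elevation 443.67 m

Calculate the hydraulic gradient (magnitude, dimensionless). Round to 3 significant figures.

0.0262

With h = a·x + b·y + c and OW-A as origin, the differences give:
  (-50)·a + 15·b = -0.58
  20·a + 40·b = +1.13
Eliminate b (×40 and ×15, subtract): -2300·a = -40.150 → a = ∂h/∂x = +0.01746
Back-substitute: b = ∂h/∂y = +0.01952.
|∇h| = √(0.01746² + 0.01952²) = 0.02619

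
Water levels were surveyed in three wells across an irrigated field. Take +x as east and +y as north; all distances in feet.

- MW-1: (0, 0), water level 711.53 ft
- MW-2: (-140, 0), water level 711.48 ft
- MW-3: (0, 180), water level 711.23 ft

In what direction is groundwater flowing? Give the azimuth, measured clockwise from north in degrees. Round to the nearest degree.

348°

∂h/∂x = (711.48 − 711.53) / (-140 − 0) = +0.0003571
∂h/∂y = (711.23 − 711.53) / (180 − 0) = -0.001667
Flow direction (−∇h) has components (-0.0003571 E, +0.001667 N).
Azimuth = atan2(E, N) = atan2(-0.0003571, +0.001667) = 347.9° ≈ 348°.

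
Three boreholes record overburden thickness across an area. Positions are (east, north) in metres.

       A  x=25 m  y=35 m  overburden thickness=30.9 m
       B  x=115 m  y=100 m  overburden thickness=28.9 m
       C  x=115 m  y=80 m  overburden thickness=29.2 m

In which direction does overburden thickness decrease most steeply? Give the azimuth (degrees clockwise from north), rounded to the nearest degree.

Taking A as reference: B−A = (90, 65, -2.0); C−A = (90, 45, -1.7).
Determinant of the coordinate differences = 90·45 − 90·65 = -1800.
∂d/∂x = [(-2.0)·45 − (-1.7)·65] / -1800 = -0.01139
∂d/∂y = [90·(-1.7) − 90·(-2.0)] / -1800 = -0.01500
Steepest decrease is along −∇f: components (+0.01139 E, +0.01500 N).
Azimuth = atan2(+0.01139, +0.01500) = 37.2° ≈ 037°.

037°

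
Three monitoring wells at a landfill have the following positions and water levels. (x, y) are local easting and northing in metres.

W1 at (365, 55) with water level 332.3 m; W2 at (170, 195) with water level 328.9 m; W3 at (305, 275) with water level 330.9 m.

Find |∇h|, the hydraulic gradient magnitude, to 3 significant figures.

0.0161

Differences from W1: to W2 (Δx, Δy, Δh) = (-195, 140, -3.4); to W3 = (-60, 220, -1.4).
Determinant of the coordinate differences = (-195)·220 − (-60)·140 = -34500.
∂h/∂x = [(-3.4)·220 − (-1.4)·140] / -34500 = +0.01600
∂h/∂y = [(-195)·(-1.4) − (-60)·(-3.4)] / -34500 = -0.002000
|∇h| = √(0.01600² + -0.002000²) = 0.01612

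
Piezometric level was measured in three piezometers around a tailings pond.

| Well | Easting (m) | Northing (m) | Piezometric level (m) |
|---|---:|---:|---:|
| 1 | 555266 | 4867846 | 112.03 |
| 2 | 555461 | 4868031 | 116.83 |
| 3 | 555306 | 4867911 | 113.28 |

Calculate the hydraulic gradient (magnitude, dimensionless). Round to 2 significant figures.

Differences from 1: to 2 (Δx, Δy, Δh) = (195, 185, +4.80); to 3 = (40, 65, +1.25).
Solve a·Δx + b·Δy = Δh: det = 195·65 − 40·185 = 5275.
∂h/∂x = [(+4.80)·65 − (+1.25)·185] / 5275 = +0.01531
∂h/∂y = [195·(+1.25) − 40·(+4.80)] / 5275 = +0.009810
|∇h| = √(0.01531² + 0.009810²) = 0.01818

0.018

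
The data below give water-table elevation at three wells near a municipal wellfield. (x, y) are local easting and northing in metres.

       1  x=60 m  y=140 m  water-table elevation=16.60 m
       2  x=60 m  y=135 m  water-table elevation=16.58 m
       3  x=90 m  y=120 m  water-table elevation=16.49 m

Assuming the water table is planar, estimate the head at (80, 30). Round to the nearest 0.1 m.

16.1 m

With h = a·x + b·y + c and 1 as origin, the differences give:
  0·a + (-5)·b = -0.02
  30·a + (-20)·b = -0.11
Eliminate b (×(-20) and ×(-5), subtract): 150·a = -0.150 → a = ∂h/∂x = -0.0010000
Back-substitute: b = ∂h/∂y = +0.004000.
h(80, 30) = 16.60 + (-0.0010000)·(20) + (+0.004000)·(-110) = 16.60 -0.020 -0.440 = 16.140 m.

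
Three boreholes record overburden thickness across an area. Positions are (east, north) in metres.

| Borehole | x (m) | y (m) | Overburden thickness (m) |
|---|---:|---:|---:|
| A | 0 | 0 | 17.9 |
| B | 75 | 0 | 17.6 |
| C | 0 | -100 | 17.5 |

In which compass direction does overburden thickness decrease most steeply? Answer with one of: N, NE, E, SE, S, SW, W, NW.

∂d/∂x = (17.6 − 17.9) / (75 − 0) = -0.004000
∂d/∂y = (17.5 − 17.9) / (-100 − 0) = +0.004000
Steepest decrease is along −∇f = (+0.004000 E, -0.004000 N) → southeast.

SE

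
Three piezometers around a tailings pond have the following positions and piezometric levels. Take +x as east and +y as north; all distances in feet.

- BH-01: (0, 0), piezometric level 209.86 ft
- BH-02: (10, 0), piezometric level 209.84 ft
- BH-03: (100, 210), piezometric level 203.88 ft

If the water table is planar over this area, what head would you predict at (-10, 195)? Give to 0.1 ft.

With h = a·x + b·y + c and BH-01 as origin, the differences give:
  10·a + 0·b = -0.02
  100·a + 210·b = -5.98
Eliminate b (×210 and ×0, subtract): 2100·a = -4.200 → a = ∂h/∂x = -0.002000
Back-substitute: b = ∂h/∂y = -0.02752.
h(-10, 195) = 209.86 + (-0.002000)·(-10) + (-0.02752)·(195) = 209.86 +0.020 -5.367 = 204.513 ft.

204.5 ft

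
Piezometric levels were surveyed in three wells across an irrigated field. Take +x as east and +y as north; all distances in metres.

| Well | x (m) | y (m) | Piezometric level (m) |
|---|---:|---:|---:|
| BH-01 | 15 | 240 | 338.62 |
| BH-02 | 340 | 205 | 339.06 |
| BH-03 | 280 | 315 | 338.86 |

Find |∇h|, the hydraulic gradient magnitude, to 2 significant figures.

0.0017

With h = a·x + b·y + c and BH-01 as origin, the differences give:
  325·a + (-35)·b = +0.44
  265·a + 75·b = +0.24
Eliminate b (×75 and ×(-35), subtract): 33650·a = 41.400 → a = ∂h/∂x = +0.001230
Back-substitute: b = ∂h/∂y = -0.001147.
|∇h| = √(0.001230² + -0.001147²) = 0.001682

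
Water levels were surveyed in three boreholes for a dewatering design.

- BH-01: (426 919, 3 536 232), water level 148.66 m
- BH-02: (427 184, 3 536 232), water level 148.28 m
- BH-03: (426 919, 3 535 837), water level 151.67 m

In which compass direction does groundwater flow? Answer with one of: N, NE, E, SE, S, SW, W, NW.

∂h/∂x = (148.28 − 148.66) / (427184 − 426919) = -0.001434
∂h/∂y = (151.67 − 148.66) / (3535837 − 3536232) = -0.007620
Flow = −∇h = (+0.001434 east, +0.007620 north), which points north.

N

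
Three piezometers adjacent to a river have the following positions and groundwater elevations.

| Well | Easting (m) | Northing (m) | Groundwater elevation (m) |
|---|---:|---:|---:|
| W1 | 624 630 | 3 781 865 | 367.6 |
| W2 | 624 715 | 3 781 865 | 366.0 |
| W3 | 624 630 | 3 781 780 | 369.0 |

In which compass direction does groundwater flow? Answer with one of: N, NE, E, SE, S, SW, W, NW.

NE

∂h/∂x = (366.0 − 367.6) / (624715 − 624630) = -0.01882
∂h/∂y = (369.0 − 367.6) / (3781780 − 3781865) = -0.01647
Flow = −∇h = (+0.01882 east, +0.01647 north), which points northeast.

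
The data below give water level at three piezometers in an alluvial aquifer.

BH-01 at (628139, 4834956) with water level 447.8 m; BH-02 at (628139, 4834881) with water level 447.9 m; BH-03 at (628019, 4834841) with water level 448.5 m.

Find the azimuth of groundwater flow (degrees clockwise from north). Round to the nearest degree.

Differences from BH-01: to BH-02 (Δx, Δy, Δh) = (0, -75, +0.1); to BH-03 = (-120, -115, +0.7).
Solve a·Δx + b·Δy = Δh: det = 0·(-115) − (-120)·(-75) = -9000.
∂h/∂x = [(+0.1)·(-115) − (+0.7)·(-75)] / -9000 = -0.004556
∂h/∂y = [0·(+0.7) − (-120)·(+0.1)] / -9000 = -0.001333
Flow direction (−∇h) has components (+0.004556 E, +0.001333 N).
Azimuth = atan2(E, N) = atan2(+0.004556, +0.001333) = 73.7° ≈ 074°.

074°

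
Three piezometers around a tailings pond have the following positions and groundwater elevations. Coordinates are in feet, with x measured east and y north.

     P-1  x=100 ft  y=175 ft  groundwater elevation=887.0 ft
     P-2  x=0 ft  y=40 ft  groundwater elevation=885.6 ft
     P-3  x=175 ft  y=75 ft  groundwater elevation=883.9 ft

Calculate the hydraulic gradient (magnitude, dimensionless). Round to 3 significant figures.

Three-point gradient (reference P-1): Δ to P-2 = (-100, -135, -1.4), Δ to P-3 = (75, -100, -3.1).
∂h/∂x = -0.01384, ∂h/∂y = +0.02062 (det = 20125).
|∇h| = √(-0.01384² + 0.02062²) = 0.02483

0.0248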